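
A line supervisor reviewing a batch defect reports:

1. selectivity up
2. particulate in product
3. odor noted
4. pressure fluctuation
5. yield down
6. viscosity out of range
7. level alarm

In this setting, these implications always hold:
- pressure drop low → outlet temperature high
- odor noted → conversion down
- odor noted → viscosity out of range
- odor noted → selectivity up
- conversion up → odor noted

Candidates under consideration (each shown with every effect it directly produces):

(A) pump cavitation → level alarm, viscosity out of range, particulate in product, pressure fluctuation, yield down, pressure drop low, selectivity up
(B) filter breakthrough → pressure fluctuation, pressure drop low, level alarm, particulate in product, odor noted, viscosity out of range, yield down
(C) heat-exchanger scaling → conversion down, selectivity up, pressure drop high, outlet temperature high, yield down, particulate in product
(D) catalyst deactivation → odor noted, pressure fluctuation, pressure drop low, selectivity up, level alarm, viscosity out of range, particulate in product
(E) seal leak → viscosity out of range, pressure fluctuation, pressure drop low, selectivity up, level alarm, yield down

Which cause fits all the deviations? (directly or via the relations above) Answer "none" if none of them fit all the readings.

B

For each candidate, compare predicted effects to what was observed:
(A) pump cavitation — selectivity up match; particulate in product match; odor noted miss; pressure fluctuation match; yield down match; viscosity out of range match; level alarm match
(B) filter breakthrough — accounts for every observation (selectivity up via odor noted → selectivity up)
(C) heat-exchanger scaling — does not account for odor noted, pressure fluctuation, viscosity out of range, level alarm
(D) catalyst deactivation — does not account for yield down
(E) seal leak — does not account for particulate in product, odor noted
(B) alone accounts for all the evidence.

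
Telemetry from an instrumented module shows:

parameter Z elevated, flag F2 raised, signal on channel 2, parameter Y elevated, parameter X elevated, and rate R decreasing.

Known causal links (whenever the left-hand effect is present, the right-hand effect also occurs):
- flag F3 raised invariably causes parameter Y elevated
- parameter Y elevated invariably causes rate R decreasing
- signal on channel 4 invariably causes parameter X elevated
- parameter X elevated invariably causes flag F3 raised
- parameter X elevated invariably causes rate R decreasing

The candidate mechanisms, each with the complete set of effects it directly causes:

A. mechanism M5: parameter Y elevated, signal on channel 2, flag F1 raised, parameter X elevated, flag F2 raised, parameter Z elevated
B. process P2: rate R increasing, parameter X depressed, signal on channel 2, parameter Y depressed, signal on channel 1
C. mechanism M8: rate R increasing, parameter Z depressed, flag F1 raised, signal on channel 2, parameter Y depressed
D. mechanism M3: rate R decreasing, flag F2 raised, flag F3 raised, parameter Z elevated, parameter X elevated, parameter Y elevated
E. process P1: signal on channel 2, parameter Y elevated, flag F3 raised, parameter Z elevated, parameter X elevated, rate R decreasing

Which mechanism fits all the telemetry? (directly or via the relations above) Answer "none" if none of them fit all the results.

Checking each candidate against the observations:
(A) mechanism M5 — parameter Z elevated yes; flag F2 raised yes; signal on channel 2 yes; parameter Y elevated yes; parameter X elevated yes; rate R decreasing yes (through parameter X elevated → rate R decreasing)
(B) process P2 — parameter Z elevated NO; flag F2 raised NO; signal on channel 2 yes; parameter Y elevated NO; parameter X elevated NO; rate R decreasing NO
(C) mechanism M8 — fails on parameter Z elevated, flag F2 raised, parameter Y elevated, parameter X elevated, rate R decreasing (predicts parameter Z depressed, not parameter Z elevated; predicts parameter Y depressed, not parameter Y elevated; predicts rate R increasing, not rate R decreasing)
(D) mechanism M3 — parameter Z elevated yes; flag F2 raised yes; signal on channel 2 NO; parameter Y elevated yes; parameter X elevated yes; rate R decreasing yes
(E) process P1 — does not account for flag F2 raised
Only (A) is consistent with every observation.

A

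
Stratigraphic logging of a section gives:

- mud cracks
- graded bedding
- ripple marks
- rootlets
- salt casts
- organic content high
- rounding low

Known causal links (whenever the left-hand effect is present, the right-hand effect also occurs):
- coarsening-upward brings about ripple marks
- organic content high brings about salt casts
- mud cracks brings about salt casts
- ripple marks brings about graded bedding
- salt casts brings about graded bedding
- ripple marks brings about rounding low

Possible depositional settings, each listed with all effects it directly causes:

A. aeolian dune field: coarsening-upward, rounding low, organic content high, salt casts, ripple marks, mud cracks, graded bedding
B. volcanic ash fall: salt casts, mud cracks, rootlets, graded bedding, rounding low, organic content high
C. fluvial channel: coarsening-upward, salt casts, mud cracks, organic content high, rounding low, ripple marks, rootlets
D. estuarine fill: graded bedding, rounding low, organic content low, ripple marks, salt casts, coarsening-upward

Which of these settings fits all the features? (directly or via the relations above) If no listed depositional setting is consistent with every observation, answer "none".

C

Checking each candidate against the observations:
(A) aeolian dune field — mud cracks yes; graded bedding yes; ripple marks yes; rootlets NO; salt casts yes; organic content high yes; rounding low yes
(B) volcanic ash fall — mud cracks yes; graded bedding yes; ripple marks NO; rootlets yes; salt casts yes; organic content high yes; rounding low yes
(C) fluvial channel — accounts for every observation (graded bedding through salt casts → graded bedding)
(D) estuarine fill — mud cracks NO; graded bedding yes; ripple marks yes; rootlets NO; salt casts yes; organic content high NO; rounding low yes
(C) is the only candidate with no mismatches.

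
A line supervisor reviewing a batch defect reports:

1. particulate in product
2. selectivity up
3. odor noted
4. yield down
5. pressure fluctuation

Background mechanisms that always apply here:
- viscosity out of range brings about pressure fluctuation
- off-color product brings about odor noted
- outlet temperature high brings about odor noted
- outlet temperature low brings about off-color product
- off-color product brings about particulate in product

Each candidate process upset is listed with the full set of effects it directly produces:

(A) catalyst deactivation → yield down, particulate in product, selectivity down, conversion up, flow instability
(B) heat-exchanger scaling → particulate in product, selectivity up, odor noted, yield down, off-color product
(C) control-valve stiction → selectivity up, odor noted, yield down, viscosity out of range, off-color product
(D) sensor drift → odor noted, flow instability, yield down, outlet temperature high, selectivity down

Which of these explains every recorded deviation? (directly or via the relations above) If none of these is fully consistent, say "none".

C

Checking each candidate against the observations:
(A) catalyst deactivation — particulate in product match; selectivity up miss; odor noted miss; yield down match; pressure fluctuation miss
(B) heat-exchanger scaling — does not account for pressure fluctuation
(C) control-valve stiction — accounts for every observation (particulate in product via off-color product → particulate in product)
(D) sensor drift — particulate in product miss; selectivity up miss; odor noted match; yield down match; pressure fluctuation miss
(C) alone accounts for all the evidence.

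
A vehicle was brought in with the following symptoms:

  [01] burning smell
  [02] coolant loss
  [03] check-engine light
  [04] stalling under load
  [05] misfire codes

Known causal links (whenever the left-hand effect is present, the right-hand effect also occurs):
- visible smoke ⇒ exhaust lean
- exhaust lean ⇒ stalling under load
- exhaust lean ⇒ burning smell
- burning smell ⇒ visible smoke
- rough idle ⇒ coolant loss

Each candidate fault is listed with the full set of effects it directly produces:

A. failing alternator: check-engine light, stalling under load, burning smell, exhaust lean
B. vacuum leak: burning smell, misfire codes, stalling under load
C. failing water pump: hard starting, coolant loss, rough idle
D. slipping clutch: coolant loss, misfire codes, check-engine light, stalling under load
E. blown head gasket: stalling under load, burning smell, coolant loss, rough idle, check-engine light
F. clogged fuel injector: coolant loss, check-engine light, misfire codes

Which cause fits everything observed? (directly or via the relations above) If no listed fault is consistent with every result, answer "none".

Checking each candidate against the observations:
(A) failing alternator — does not account for coolant loss, misfire codes
(B) vacuum leak — burning smell +; coolant loss -; check-engine light -; stalling under load +; misfire codes +
(C) failing water pump — does not account for burning smell, check-engine light, stalling under load, misfire codes
(D) slipping clutch — does not account for burning smell
(E) blown head gasket — does not account for misfire codes
(F) clogged fuel injector — does not account for burning smell, stalling under load
Every candidate fails on at least one observation.

none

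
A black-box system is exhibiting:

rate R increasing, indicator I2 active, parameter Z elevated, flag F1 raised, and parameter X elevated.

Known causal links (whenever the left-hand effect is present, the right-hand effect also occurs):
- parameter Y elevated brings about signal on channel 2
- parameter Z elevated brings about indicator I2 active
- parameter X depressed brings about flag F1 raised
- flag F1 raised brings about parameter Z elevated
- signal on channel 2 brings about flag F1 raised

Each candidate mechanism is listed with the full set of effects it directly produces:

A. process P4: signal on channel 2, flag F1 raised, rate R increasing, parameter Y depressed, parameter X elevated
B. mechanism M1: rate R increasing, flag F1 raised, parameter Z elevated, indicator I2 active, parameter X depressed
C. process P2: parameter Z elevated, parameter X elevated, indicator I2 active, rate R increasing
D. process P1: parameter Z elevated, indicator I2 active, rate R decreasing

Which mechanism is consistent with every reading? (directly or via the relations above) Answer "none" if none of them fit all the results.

For each candidate, compare predicted effects to what was observed:
(A) process P4 — accounts for every observation (indicator I2 active through flag F1 raised → parameter Z elevated → indicator I2 active)
(B) mechanism M1 — rate R increasing yes; indicator I2 active yes; parameter Z elevated yes; flag F1 raised yes; parameter X elevated NO
(C) process P2 — does not account for flag F1 raised
(D) process P1 — fails on rate R increasing, flag F1 raised, parameter X elevated (predicts rate R decreasing, not rate R increasing)
(A) alone accounts for all the evidence.

A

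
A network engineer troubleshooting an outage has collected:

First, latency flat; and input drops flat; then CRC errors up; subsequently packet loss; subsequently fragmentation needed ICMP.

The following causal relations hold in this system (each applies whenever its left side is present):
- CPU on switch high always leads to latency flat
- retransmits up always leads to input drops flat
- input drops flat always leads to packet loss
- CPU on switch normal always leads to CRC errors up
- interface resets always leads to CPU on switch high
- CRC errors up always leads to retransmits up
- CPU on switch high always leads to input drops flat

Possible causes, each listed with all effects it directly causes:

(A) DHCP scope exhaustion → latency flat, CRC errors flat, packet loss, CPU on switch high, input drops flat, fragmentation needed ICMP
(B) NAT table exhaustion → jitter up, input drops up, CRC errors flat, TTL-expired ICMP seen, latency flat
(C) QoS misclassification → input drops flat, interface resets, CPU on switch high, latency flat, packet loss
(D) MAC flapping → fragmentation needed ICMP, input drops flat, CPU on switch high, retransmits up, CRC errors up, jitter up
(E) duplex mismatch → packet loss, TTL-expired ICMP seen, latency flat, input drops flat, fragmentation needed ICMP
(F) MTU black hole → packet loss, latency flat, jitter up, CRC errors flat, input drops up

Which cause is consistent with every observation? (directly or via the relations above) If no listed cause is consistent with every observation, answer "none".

For each candidate, compare predicted effects to what was observed:
(A) DHCP scope exhaustion — latency flat +; input drops flat +; CRC errors up -; packet loss +; fragmentation needed ICMP +
(B) NAT table exhaustion — latency flat +; input drops flat -; CRC errors up -; packet loss -; fragmentation needed ICMP -
(C) QoS misclassification — latency flat +; input drops flat +; CRC errors up -; packet loss +; fragmentation needed ICMP -
(D) MAC flapping — latency flat + (through CPU on switch high → latency flat); input drops flat +; CRC errors up +; packet loss + (through input drops flat → packet loss); fragmentation needed ICMP +
(E) duplex mismatch — latency flat +; input drops flat +; CRC errors up -; packet loss +; fragmentation needed ICMP +
(F) MTU black hole — latency flat +; input drops flat -; CRC errors up -; packet loss +; fragmentation needed ICMP -
(D) is the only candidate with no mismatches.

D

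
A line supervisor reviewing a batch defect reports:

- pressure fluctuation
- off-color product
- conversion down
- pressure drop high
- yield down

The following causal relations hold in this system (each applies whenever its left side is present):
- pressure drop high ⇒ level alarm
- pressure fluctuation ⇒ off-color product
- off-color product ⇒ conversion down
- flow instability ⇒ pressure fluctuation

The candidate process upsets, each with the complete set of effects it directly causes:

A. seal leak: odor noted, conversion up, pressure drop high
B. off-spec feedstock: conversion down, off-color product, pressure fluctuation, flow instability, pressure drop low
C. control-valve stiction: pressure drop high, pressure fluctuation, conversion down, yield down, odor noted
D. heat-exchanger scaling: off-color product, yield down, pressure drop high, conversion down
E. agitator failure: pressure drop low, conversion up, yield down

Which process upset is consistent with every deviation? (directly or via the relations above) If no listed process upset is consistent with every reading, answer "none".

For each candidate, compare predicted effects to what was observed:
(A) seal leak — pressure fluctuation miss; off-color product miss; conversion down miss; pressure drop high match; yield down miss
(B) off-spec feedstock — fails on pressure drop high, yield down (predicts pressure drop low, not pressure drop high)
(C) control-valve stiction — accounts for every observation (off-color product through pressure fluctuation → off-color product)
(D) heat-exchanger scaling — pressure fluctuation miss; off-color product match; conversion down match; pressure drop high match; yield down match
(E) agitator failure — fails on pressure fluctuation, off-color product, conversion down, pressure drop high (predicts conversion up, not conversion down; predicts pressure drop low, not pressure drop high)
Only (C) is consistent with every observation.

C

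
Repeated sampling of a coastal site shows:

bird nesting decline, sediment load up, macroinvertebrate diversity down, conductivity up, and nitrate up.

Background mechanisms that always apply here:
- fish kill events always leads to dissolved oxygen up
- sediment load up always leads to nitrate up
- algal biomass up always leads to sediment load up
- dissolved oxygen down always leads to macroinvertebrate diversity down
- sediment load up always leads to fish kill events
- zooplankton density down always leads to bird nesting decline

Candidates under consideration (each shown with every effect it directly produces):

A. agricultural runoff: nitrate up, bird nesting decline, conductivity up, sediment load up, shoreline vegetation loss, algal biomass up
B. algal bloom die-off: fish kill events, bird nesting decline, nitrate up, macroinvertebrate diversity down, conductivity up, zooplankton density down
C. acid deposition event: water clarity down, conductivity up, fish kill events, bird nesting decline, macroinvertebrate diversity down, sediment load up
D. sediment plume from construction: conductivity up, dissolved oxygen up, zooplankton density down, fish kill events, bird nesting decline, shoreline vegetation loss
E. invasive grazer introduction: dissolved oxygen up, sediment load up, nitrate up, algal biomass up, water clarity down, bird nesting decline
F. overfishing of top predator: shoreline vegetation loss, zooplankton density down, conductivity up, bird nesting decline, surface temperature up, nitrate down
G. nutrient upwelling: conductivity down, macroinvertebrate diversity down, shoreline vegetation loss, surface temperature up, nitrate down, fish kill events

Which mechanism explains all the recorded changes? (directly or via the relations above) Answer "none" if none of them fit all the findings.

C

For each candidate, compare predicted effects to what was observed:
(A) agricultural runoff — does not account for macroinvertebrate diversity down
(B) algal bloom die-off — bird nesting decline yes; sediment load up NO; macroinvertebrate diversity down yes; conductivity up yes; nitrate up yes
(C) acid deposition event — bird nesting decline yes; sediment load up yes; macroinvertebrate diversity down yes; conductivity up yes; nitrate up yes (through sediment load up → nitrate up)
(D) sediment plume from construction — bird nesting decline yes; sediment load up NO; macroinvertebrate diversity down NO; conductivity up yes; nitrate up NO
(E) invasive grazer introduction — bird nesting decline yes; sediment load up yes; macroinvertebrate diversity down NO; conductivity up NO; nitrate up yes
(F) overfishing of top predator — fails on sediment load up, macroinvertebrate diversity down, nitrate up (predicts nitrate down, not nitrate up)
(G) nutrient upwelling — bird nesting decline NO; sediment load up NO; macroinvertebrate diversity down yes; conductivity up NO; nitrate up NO
(C) is the only candidate with no mismatches.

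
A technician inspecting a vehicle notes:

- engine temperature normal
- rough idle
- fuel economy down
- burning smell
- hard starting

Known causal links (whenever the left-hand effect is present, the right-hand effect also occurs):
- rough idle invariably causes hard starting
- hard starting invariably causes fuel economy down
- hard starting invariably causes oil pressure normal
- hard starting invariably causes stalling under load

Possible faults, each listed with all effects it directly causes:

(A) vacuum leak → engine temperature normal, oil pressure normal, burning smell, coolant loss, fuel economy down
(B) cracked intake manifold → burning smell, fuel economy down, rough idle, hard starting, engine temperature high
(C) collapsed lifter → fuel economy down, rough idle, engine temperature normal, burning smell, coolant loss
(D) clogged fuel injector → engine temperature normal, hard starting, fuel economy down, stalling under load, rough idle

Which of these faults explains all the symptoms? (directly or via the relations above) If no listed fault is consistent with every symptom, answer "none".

For each candidate, compare predicted effects to what was observed:
(A) vacuum leak — engine temperature normal +; rough idle -; fuel economy down +; burning smell +; hard starting -
(B) cracked intake manifold — fails on engine temperature normal (predicts engine temperature high, not engine temperature normal)
(C) collapsed lifter — engine temperature normal +; rough idle +; fuel economy down +; burning smell +; hard starting + (via rough idle → hard starting)
(D) clogged fuel injector — does not account for burning smell
(C) is the only candidate with no mismatches.

C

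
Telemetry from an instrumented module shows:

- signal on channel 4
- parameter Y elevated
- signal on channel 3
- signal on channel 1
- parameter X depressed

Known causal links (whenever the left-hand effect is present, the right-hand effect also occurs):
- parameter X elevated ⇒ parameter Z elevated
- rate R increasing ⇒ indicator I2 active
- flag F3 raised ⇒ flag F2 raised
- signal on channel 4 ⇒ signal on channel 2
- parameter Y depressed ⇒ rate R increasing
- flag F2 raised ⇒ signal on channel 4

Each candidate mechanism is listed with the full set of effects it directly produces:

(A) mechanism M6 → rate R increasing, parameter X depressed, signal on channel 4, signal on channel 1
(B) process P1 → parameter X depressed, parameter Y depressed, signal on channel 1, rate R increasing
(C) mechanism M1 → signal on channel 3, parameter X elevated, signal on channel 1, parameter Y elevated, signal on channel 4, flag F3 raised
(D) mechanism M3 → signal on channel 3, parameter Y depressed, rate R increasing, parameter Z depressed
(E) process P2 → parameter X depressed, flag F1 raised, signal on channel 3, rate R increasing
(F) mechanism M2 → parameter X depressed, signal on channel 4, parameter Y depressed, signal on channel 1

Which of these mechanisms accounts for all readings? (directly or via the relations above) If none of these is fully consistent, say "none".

Per-candidate check:
(A) mechanism M6 — signal on channel 4 match; parameter Y elevated miss; signal on channel 3 miss; signal on channel 1 match; parameter X depressed match
(B) process P1 — fails on signal on channel 4, parameter Y elevated, signal on channel 3 (predicts parameter Y depressed, not parameter Y elevated)
(C) mechanism M1 — signal on channel 4 match; parameter Y elevated match; signal on channel 3 match; signal on channel 1 match; parameter X depressed miss
(D) mechanism M3 — signal on channel 4 miss; parameter Y elevated miss; signal on channel 3 match; signal on channel 1 miss; parameter X depressed miss
(E) process P2 — signal on channel 4 miss; parameter Y elevated miss; signal on channel 3 match; signal on channel 1 miss; parameter X depressed match
(F) mechanism M2 — fails on parameter Y elevated, signal on channel 3 (predicts parameter Y depressed, not parameter Y elevated)
No candidate is consistent with all observations.

none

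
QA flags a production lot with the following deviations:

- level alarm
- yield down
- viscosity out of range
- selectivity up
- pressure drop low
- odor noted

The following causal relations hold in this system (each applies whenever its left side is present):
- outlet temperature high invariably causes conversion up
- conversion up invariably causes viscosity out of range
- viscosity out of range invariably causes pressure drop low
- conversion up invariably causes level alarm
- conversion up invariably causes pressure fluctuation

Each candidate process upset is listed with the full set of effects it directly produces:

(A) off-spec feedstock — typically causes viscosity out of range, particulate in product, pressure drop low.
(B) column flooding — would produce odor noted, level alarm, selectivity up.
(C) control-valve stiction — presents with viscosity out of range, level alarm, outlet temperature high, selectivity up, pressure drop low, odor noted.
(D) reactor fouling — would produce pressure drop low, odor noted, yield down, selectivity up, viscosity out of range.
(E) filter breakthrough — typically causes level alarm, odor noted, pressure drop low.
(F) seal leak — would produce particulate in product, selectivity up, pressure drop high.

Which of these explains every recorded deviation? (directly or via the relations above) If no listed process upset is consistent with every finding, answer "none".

none

For each candidate, compare predicted effects to what was observed:
(A) off-spec feedstock — level alarm -; yield down -; viscosity out of range +; selectivity up -; pressure drop low +; odor noted -
(B) column flooding — does not account for yield down, viscosity out of range, pressure drop low
(C) control-valve stiction — level alarm +; yield down -; viscosity out of range +; selectivity up +; pressure drop low +; odor noted +
(D) reactor fouling — does not account for level alarm
(E) filter breakthrough — does not account for yield down, viscosity out of range, selectivity up
(F) seal leak — level alarm -; yield down -; viscosity out of range -; selectivity up +; pressure drop low -; odor noted -
None of the listed candidates fits everything.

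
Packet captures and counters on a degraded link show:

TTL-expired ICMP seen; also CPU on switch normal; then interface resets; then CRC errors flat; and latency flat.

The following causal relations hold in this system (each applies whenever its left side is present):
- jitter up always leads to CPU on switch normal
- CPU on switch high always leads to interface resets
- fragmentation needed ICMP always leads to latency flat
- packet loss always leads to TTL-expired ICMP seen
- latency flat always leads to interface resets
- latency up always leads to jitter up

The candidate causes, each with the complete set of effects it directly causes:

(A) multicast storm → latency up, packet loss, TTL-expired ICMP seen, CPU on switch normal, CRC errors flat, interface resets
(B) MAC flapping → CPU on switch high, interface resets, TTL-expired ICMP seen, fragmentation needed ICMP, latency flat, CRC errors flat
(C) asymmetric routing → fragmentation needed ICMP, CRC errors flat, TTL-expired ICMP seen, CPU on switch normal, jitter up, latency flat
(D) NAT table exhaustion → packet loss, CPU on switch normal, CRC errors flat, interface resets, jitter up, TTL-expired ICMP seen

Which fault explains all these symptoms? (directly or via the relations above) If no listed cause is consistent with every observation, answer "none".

C

Testing each hypothesis:
(A) multicast storm — TTL-expired ICMP seen yes; CPU on switch normal yes; interface resets yes; CRC errors flat yes; latency flat NO
(B) MAC flapping — TTL-expired ICMP seen yes; CPU on switch normal NO; interface resets yes; CRC errors flat yes; latency flat yes
(C) asymmetric routing — accounts for every observation (interface resets through latency flat → interface resets)
(D) NAT table exhaustion — TTL-expired ICMP seen yes; CPU on switch normal yes; interface resets yes; CRC errors flat yes; latency flat NO
(C) alone accounts for all the evidence.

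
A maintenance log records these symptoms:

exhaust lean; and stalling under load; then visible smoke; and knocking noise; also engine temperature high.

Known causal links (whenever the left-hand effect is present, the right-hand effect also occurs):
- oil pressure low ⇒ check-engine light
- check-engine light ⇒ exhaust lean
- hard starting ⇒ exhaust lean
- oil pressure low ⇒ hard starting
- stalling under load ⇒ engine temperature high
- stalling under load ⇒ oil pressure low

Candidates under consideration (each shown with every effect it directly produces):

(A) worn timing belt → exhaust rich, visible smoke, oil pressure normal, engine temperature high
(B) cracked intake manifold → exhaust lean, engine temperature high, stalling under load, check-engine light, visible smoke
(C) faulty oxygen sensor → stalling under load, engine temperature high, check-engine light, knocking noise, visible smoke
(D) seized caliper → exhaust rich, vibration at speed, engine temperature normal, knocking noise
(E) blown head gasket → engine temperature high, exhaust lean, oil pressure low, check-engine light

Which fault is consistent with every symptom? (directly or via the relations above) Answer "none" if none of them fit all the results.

C

Per-candidate check:
(A) worn timing belt — exhaust lean NO; stalling under load NO; visible smoke yes; knocking noise NO; engine temperature high yes
(B) cracked intake manifold — does not account for knocking noise
(C) faulty oxygen sensor — exhaust lean yes (by check-engine light → exhaust lean); stalling under load yes; visible smoke yes; knocking noise yes; engine temperature high yes
(D) seized caliper — exhaust lean NO; stalling under load NO; visible smoke NO; knocking noise yes; engine temperature high NO
(E) blown head gasket — exhaust lean yes; stalling under load NO; visible smoke NO; knocking noise NO; engine temperature high yes
(C) is the only candidate with no mismatches.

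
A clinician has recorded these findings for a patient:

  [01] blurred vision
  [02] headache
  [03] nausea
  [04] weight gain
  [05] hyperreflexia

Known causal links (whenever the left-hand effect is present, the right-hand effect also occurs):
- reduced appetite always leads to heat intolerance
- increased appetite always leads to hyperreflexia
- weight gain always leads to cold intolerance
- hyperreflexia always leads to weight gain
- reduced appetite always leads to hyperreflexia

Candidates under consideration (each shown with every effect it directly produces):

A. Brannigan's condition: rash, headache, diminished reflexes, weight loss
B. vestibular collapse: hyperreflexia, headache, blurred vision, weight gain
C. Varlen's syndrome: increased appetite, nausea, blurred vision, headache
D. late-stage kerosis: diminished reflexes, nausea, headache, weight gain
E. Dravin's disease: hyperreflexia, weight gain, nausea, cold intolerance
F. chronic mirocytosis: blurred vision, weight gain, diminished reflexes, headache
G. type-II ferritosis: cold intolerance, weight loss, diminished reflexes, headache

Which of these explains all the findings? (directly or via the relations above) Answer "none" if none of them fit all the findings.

C

Per-candidate check:
(A) Brannigan's condition — blurred vision NO; headache yes; nausea NO; weight gain NO; hyperreflexia NO
(B) vestibular collapse — blurred vision yes; headache yes; nausea NO; weight gain yes; hyperreflexia yes
(C) Varlen's syndrome — blurred vision yes; headache yes; nausea yes; weight gain yes (via increased appetite → hyperreflexia → weight gain); hyperreflexia yes (via increased appetite → hyperreflexia)
(D) late-stage kerosis — fails on blurred vision, hyperreflexia (predicts diminished reflexes, not hyperreflexia)
(E) Dravin's disease — does not account for blurred vision, headache
(F) chronic mirocytosis — fails on nausea, hyperreflexia (predicts diminished reflexes, not hyperreflexia)
(G) type-II ferritosis — blurred vision NO; headache yes; nausea NO; weight gain NO; hyperreflexia NO
(C) alone accounts for all the evidence.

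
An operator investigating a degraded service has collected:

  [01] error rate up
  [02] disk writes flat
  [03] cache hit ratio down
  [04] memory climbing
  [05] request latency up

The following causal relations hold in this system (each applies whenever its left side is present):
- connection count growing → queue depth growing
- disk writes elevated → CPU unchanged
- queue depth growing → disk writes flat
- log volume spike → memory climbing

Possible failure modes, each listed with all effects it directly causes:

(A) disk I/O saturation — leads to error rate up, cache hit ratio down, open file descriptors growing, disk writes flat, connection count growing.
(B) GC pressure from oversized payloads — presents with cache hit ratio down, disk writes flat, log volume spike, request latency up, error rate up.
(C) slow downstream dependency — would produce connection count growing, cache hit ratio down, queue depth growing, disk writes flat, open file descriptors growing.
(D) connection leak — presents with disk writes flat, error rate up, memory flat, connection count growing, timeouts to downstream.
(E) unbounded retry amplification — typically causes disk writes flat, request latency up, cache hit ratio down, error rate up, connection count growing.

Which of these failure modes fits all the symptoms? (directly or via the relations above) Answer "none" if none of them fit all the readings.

Testing each hypothesis:
(A) disk I/O saturation — error rate up yes; disk writes flat yes; cache hit ratio down yes; memory climbing NO; request latency up NO
(B) GC pressure from oversized payloads — accounts for every observation (memory climbing by log volume spike → memory climbing)
(C) slow downstream dependency — error rate up NO; disk writes flat yes; cache hit ratio down yes; memory climbing NO; request latency up NO
(D) connection leak — error rate up yes; disk writes flat yes; cache hit ratio down NO; memory climbing NO; request latency up NO
(E) unbounded retry amplification — does not account for memory climbing
(B) is the only candidate with no mismatches.

B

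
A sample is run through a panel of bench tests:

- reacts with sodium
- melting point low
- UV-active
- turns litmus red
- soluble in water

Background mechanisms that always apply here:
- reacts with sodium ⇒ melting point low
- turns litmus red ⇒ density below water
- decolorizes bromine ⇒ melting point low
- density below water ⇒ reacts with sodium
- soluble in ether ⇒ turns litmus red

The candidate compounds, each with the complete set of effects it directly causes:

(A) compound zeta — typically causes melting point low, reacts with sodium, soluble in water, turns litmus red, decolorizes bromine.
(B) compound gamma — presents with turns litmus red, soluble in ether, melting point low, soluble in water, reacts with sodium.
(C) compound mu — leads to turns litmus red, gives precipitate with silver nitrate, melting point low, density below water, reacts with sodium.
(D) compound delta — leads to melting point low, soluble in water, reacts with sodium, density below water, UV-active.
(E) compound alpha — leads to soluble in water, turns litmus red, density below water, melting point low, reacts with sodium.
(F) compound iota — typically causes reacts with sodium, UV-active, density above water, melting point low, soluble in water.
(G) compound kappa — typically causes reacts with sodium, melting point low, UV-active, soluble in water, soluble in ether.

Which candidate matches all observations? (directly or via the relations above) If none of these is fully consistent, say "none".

G

Testing each hypothesis:
(A) compound zeta — does not account for UV-active
(B) compound gamma — reacts with sodium ✓; melting point low ✓; UV-active ✗; turns litmus red ✓; soluble in water ✓
(C) compound mu — does not account for UV-active, soluble in water
(D) compound delta — reacts with sodium ✓; melting point low ✓; UV-active ✓; turns litmus red ✗; soluble in water ✓
(E) compound alpha — does not account for UV-active
(F) compound iota — does not account for turns litmus red
(G) compound kappa — accounts for every observation (turns litmus red through soluble in ether → turns litmus red)
Only (G) is consistent with every observation.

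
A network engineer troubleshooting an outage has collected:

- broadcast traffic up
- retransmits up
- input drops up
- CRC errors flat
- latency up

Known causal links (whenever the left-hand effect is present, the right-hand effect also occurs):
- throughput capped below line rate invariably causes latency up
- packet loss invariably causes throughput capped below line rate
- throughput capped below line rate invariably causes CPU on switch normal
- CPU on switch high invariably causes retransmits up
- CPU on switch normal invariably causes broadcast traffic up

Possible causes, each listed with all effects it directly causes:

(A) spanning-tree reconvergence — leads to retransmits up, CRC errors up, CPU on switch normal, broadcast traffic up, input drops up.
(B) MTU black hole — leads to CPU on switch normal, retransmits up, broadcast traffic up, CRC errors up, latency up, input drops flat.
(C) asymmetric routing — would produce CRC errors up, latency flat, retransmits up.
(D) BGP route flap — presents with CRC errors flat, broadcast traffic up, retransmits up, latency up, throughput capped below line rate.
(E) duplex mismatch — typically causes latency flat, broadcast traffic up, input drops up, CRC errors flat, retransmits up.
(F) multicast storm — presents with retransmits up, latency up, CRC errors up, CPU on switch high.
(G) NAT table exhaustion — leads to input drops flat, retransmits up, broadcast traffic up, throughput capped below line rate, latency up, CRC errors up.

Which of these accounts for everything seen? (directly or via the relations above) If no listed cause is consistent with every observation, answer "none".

none

Checking each candidate against the observations:
(A) spanning-tree reconvergence — fails on CRC errors flat, latency up (predicts CRC errors up, not CRC errors flat)
(B) MTU black hole — fails on input drops up, CRC errors flat (predicts input drops flat, not input drops up; predicts CRC errors up, not CRC errors flat)
(C) asymmetric routing — fails on broadcast traffic up, input drops up, CRC errors flat, latency up (predicts CRC errors up, not CRC errors flat; predicts latency flat, not latency up)
(D) BGP route flap — broadcast traffic up match; retransmits up match; input drops up miss; CRC errors flat match; latency up match
(E) duplex mismatch — broadcast traffic up match; retransmits up match; input drops up match; CRC errors flat match; latency up miss
(F) multicast storm — fails on broadcast traffic up, input drops up, CRC errors flat (predicts CRC errors up, not CRC errors flat)
(G) NAT table exhaustion — broadcast traffic up match; retransmits up match; input drops up miss; CRC errors flat miss; latency up match
No candidate is consistent with all observations.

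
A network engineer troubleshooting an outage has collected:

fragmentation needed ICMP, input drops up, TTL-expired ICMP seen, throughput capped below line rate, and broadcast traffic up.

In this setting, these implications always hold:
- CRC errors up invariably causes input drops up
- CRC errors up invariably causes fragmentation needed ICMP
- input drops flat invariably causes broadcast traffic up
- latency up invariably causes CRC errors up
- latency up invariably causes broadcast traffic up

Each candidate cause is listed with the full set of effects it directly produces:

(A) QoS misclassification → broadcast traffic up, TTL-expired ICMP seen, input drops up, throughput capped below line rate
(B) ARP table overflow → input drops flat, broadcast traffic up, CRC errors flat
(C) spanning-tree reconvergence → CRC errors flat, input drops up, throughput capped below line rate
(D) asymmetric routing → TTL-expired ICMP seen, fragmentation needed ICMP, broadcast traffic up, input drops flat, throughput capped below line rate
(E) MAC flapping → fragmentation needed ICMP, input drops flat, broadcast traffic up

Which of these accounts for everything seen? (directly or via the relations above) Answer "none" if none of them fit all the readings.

none

Checking each candidate against the observations:
(A) QoS misclassification — does not account for fragmentation needed ICMP
(B) ARP table overflow — fails on fragmentation needed ICMP, input drops up, TTL-expired ICMP seen, throughput capped below line rate (predicts input drops flat, not input drops up)
(C) spanning-tree reconvergence — fragmentation needed ICMP miss; input drops up match; TTL-expired ICMP seen miss; throughput capped below line rate match; broadcast traffic up miss
(D) asymmetric routing — fragmentation needed ICMP match; input drops up miss; TTL-expired ICMP seen match; throughput capped below line rate match; broadcast traffic up match
(E) MAC flapping — fails on input drops up, TTL-expired ICMP seen, throughput capped below line rate (predicts input drops flat, not input drops up)
Every candidate fails on at least one observation.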